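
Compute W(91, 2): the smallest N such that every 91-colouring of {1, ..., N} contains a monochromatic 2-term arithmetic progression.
W(91, 2) = 91 + 1 = 92

A 2-term AP is any pair of integers, so a monochromatic 2-AP exists iff some colour is used at least twice. With 91 colours, the colouring i ↦ i on {1, ..., 91} uses each colour once, avoiding any monochromatic pair, so W(91, 2) > 91. For {1, ..., 92}, pigeonhole forces two integers of the same colour, which form a monochromatic 2-AP. Hence W(91, 2) = 92.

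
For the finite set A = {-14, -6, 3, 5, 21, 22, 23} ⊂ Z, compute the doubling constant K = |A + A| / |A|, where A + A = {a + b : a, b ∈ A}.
K = |A + A| / |A| = 25/7

Enumerate A + A = {a + b : a, b ∈ A}. With |A| = 7, there are |A|^2 = 49 ordered sum pairs; collecting distinct values, A + A = {-28, -20, -12, -11, -9, -3, -1, 6, 7, 8, 9, 10, 15, 16, 17, 24, 25, 26, 27, 28, 42, 43, 44, 45, 46}, so |A + A| = 25. Thus K = 25/7. For comparison, the minimum possible |A + A| over all 7-element sets is 2·7 − 1 = 13 (so min K = 13/7), attained only by arithmetic progressions.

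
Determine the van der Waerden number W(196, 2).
W(196, 2) = 196 + 1 = 197

A 2-term AP is any pair of integers, so a monochromatic 2-AP exists iff some colour is used at least twice. With 196 colours, the colouring i ↦ i on {1, ..., 196} uses each colour once, avoiding any monochromatic pair, so W(196, 2) > 196. For {1, ..., 197}, pigeonhole forces two integers of the same colour, which form a monochromatic 2-AP. Hence W(196, 2) = 197.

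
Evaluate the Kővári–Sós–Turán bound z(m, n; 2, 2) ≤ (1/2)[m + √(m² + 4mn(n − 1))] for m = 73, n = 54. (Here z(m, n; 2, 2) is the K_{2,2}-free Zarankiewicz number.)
z(73, 54; 2, 2) ≤ (1/2)[73 + √(73² + 4·73·54·53)] = (1/2)[73 + √841033] = 495.0393

Kővári–Sós–Turán: let r_1, ..., r_73 be the row sums and z = Σ r_i the total number of 1s. Each pair of columns can share at most one row with both entries 1 (else a 2×2 all-ones block appears), so Σ_i C(r_i, 2) ≤ C(54, 2) = 1431. By convexity Σ_i C(r_i, 2) ≥ 73·C(z/73, 2) = z(z − 73)/(2·73), giving z² − 73z − 73·54·53 ≤ 0 and hence z ≤ (1/2)[73 + √(5329 + 4·208926)] = (1/2)[73 + √841033] ≈ (1/2)(73 + 917.0785) = 495.0393.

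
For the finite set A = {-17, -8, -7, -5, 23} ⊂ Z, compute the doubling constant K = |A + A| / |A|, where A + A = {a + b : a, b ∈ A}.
K = |A + A| / |A| = 15/5 = 3

Enumerate A + A = {a + b : a, b ∈ A}. With |A| = 5, there are |A|^2 = 25 ordered sum pairs; collecting distinct values, A + A = {-34, -25, -24, -22, -16, -15, -14, -13, -12, -10, 6, 15, 16, 18, 46}, so |A + A| = 15. Thus K = 15/5 = 3. For comparison, the minimum possible |A + A| over all 5-element sets is 2·5 − 1 = 9 (so min K = 9/5), attained only by arithmetic progressions.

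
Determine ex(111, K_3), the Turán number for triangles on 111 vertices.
ex(111, K_3) = ⌊111^2/4⌋ = 3080

Mantel (1907): a triangle-free graph on n vertices has at most ⌊n^2/4⌋ edges, with equality for the complete bipartite graph K_{⌊n/2⌋, ⌈n/2⌉}. For n = 111: ⌊111^2/4⌋ = ⌊12321/4⌋ = 3080. The extremal graph is K_{55, 56}, which has 55·56 = 3080 edges.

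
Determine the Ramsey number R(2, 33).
R(2, 33) = 33

R(2, k) = k for all k ≥ 2: in a 2-colouring of K_k, either some edge is red (a red K_2) or all edges are blue (a blue K_k). And K_{32} coloured all-blue has no blue K_33, so R(2, 33) > 32. Hence R(2, 33) = 33.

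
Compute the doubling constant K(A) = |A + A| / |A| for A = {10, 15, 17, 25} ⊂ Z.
K = |A + A| / |A| = 10/4 = 5/2

Enumerate A + A = {a + b : a, b ∈ A}. With |A| = 4, there are |A|^2 = 16 ordered sum pairs; collecting distinct values, A + A = {20, 25, 27, 30, 32, 34, 35, 40, 42, 50}, so |A + A| = 10. Thus K = 10/4 = 5/2. For comparison, the minimum possible |A + A| over all 4-element sets is 2·4 − 1 = 7 (so min K = 7/4), attained only by arithmetic progressions.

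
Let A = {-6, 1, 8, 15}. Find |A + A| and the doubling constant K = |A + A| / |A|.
K = |A + A| / |A| = 7/4

Enumerate A + A = {a + b : a, b ∈ A}. With |A| = 4, there are |A|^2 = 16 ordered sum pairs; collecting distinct values, A + A = {-12, -5, 2, 9, 16, 23, 30}, so |A + A| = 7. Thus K = 7/4. Here |A + A| = 2|A| − 1 = 7, the minimum possible — so K = 7/4 is minimal, which holds iff A is an arithmetic progression.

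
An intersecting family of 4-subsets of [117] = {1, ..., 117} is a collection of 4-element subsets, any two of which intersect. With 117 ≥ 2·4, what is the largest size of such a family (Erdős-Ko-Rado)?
max |F| = C(116, 3) = 253460

Erdős-Ko-Rado (1961): when n ≥ 2k, max |F| = C(n−1, k−1). The bound is attained by the star {A : i ∈ A} for any fixed i ∈ [n]. Here C(117−1, 4−1) = C(116, 3) = 253460.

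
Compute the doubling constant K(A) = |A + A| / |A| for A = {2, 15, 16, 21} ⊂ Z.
K = |A + A| / |A| = 10/4 = 5/2

Enumerate A + A = {a + b : a, b ∈ A}. With |A| = 4, there are |A|^2 = 16 ordered sum pairs; collecting distinct values, A + A = {4, 17, 18, 23, 30, 31, 32, 36, 37, 42}, so |A + A| = 10. Thus K = 10/4 = 5/2. For comparison, the minimum possible |A + A| over all 4-element sets is 2·4 − 1 = 7 (so min K = 7/4), attained only by arithmetic progressions.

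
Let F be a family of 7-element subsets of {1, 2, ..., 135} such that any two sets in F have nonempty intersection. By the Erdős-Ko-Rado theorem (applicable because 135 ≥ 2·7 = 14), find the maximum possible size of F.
max |F| = C(134, 6) = 7177979809

The Erdős-Ko-Rado theorem states: for n ≥ 2k, an intersecting family of k-subsets of an n-element set has size at most C(n − 1, k − 1), with equality for 'star' families {A ⊆ [n] : |A| = k, i ∈ A} (fix an element i). For n = 135, k = 7: C(134, 6) = 7177979809.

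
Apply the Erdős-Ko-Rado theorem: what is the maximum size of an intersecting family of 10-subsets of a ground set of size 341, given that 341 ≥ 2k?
max |F| = C(340, 9) = 150374796272229880

Erdős-Ko-Rado (1961): when n ≥ 2k, max |F| = C(n−1, k−1). The bound is attained by the star {A : i ∈ A} for any fixed i ∈ [n]. Here C(341−1, 10−1) = C(340, 9) = 150374796272229880.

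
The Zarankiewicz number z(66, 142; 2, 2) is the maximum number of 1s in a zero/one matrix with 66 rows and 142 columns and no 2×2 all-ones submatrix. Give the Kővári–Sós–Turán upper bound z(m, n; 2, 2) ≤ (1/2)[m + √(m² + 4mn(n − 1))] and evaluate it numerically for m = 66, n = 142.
z(66, 142; 2, 2) ≤ (1/2)[66 + √(66² + 4·66·142·141)] = (1/2)[66 + √5290164] = 1183.0178

Kővári–Sós–Turán: let r_1, ..., r_66 be the row sums and z = Σ r_i the total number of 1s. Each pair of columns can share at most one row with both entries 1 (else a 2×2 all-ones block appears), so Σ_i C(r_i, 2) ≤ C(142, 2) = 10011. By convexity Σ_i C(r_i, 2) ≥ 66·C(z/66, 2) = z(z − 66)/(2·66), giving z² − 66z − 66·142·141 ≤ 0 and hence z ≤ (1/2)[66 + √(4356 + 4·1321452)] = (1/2)[66 + √5290164] ≈ (1/2)(66 + 2300.0357) = 1183.0178.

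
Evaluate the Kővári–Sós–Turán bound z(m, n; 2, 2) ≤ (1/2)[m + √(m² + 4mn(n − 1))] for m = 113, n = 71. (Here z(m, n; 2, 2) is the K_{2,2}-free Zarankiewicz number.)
z(113, 71; 2, 2) ≤ (1/2)[113 + √(113² + 4·113·71·70)] = (1/2)[113 + √2259209] = 808.0333

Kővári–Sós–Turán: let r_1, ..., r_113 be the row sums and z = Σ r_i the total number of 1s. Each pair of columns can share at most one row with both entries 1 (else a 2×2 all-ones block appears), so Σ_i C(r_i, 2) ≤ C(71, 2) = 2485. By convexity Σ_i C(r_i, 2) ≥ 113·C(z/113, 2) = z(z − 113)/(2·113), giving z² − 113z − 113·71·70 ≤ 0 and hence z ≤ (1/2)[113 + √(12769 + 4·561610)] = (1/2)[113 + √2259209] ≈ (1/2)(113 + 1503.0665) = 808.0333.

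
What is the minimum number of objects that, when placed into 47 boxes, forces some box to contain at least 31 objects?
n = (31 − 1)·47 + 1 = 1411

By the generalised pigeonhole principle, to guarantee some box contains ≥ r objects we need more than (r − 1) · k objects total. Threshold: n = (r − 1) · k + 1. With r = 31 and k = 47: n = 30 · 47 + 1 = 1410 + 1 = 1411. For n = 1410 = 30 · 47, we can put exactly 30 objects in every box, avoiding 31 in any single one — so 1411 is tight.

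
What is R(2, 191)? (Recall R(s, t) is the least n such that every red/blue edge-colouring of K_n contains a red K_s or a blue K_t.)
R(2, 191) = 191

R(2, k) = k for all k ≥ 2: in a 2-colouring of K_k, either some edge is red (a red K_2) or all edges are blue (a blue K_k). And K_{190} coloured all-blue has no blue K_191, so R(2, 191) > 190. Hence R(2, 191) = 191.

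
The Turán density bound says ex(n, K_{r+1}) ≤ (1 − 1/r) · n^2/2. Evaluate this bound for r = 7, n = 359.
Turán density bound = (6/7) · 359^2/2 = 386643/7 ≈ 55234.7143

Turán's theorem: ex(n, K_{r+1}) is achieved by the complete r-partite Turán graph T(n, r) with parts as balanced as possible, and is at most (1 − 1/r) · n^2/2. For r = 7, n = 359: the density bound is (6/7) · 128881/2 = 386643/7 ≈ 55234.7143. The integer-valued extremum is e(T(359, 7)) = 55234, which is strictly less than the density bound 386643/7 since 7 ∤ 359 (the parts of T(359, 7) cannot all be equal).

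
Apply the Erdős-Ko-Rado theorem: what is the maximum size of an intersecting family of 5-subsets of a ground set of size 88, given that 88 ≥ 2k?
max |F| = C(87, 4) = 2225895

The Erdős-Ko-Rado theorem states: for n ≥ 2k, an intersecting family of k-subsets of an n-element set has size at most C(n − 1, k − 1), with equality for 'star' families {A ⊆ [n] : |A| = k, i ∈ A} (fix an element i). For n = 88, k = 5: C(87, 4) = 2225895.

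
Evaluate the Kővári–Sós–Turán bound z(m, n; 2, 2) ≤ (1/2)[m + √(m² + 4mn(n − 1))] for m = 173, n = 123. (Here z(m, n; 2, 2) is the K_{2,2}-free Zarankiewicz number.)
z(173, 123; 2, 2) ≤ (1/2)[173 + √(173² + 4·173·123·122)] = (1/2)[173 + √10414081] = 1700.0428

Kővári–Sós–Turán: let r_1, ..., r_173 be the row sums and z = Σ r_i the total number of 1s. Each pair of columns can share at most one row with both entries 1 (else a 2×2 all-ones block appears), so Σ_i C(r_i, 2) ≤ C(123, 2) = 7503. By convexity Σ_i C(r_i, 2) ≥ 173·C(z/173, 2) = z(z − 173)/(2·173), giving z² − 173z − 173·123·122 ≤ 0 and hence z ≤ (1/2)[173 + √(29929 + 4·2596038)] = (1/2)[173 + √10414081] ≈ (1/2)(173 + 3227.0855) = 1700.0428.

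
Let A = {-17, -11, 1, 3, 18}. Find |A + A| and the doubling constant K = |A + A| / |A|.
K = |A + A| / |A| = 15/5 = 3

Enumerate A + A = {a + b : a, b ∈ A}. With |A| = 5, there are |A|^2 = 25 ordered sum pairs; collecting distinct values, A + A = {-34, -28, -22, -16, -14, -10, -8, 1, 2, 4, 6, 7, 19, 21, 36}, so |A + A| = 15. Thus K = 15/5 = 3. For comparison, the minimum possible |A + A| over all 5-element sets is 2·5 − 1 = 9 (so min K = 9/5), attained only by arithmetic progressions.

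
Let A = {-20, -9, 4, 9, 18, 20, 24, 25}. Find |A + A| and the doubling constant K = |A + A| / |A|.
K = |A + A| / |A| = 34/8 = 17/4

Enumerate A + A = {a + b : a, b ∈ A}. With |A| = 8, there are |A|^2 = 64 ordered sum pairs; collecting distinct values, A + A = {-40, -29, -18, -16, -11, -5, -2, 0, 4, 5, 8, 9, 11, 13, 15, 16, 18, 22, 24, 27, 28, 29, 33, 34, 36, 38, 40, 42, 43, 44, 45, 48, 49, 50}, so |A + A| = 34. Thus K = 34/8 = 17/4. For comparison, the minimum possible |A + A| over all 8-element sets is 2·8 − 1 = 15 (so min K = 15/8), attained only by arithmetic progressions.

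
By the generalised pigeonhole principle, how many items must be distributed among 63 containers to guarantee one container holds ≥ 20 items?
n = (20 − 1)·63 + 1 = 1198

By the generalised pigeonhole principle, to guarantee some box contains ≥ r objects we need more than (r − 1) · k objects total. Threshold: n = (r − 1) · k + 1. With r = 20 and k = 63: n = 19 · 63 + 1 = 1197 + 1 = 1198. For n = 1197 = 19 · 63, we can put exactly 19 objects in every box, avoiding 20 in any single one — so 1198 is tight.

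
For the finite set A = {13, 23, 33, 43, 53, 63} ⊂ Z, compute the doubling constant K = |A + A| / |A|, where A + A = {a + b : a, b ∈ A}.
K = |A + A| / |A| = 11/6

Enumerate A + A = {a + b : a, b ∈ A}. With |A| = 6, there are |A|^2 = 36 ordered sum pairs; collecting distinct values, A + A = {26, 36, 46, 56, 66, 76, 86, 96, 106, 116, 126}, so |A + A| = 11. Thus K = 11/6. Here |A + A| = 2|A| − 1 = 11, the minimum possible — so K = 11/6 is minimal, which holds iff A is an arithmetic progression.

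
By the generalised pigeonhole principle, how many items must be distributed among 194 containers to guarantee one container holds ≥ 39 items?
n = (39 − 1)·194 + 1 = 7373

By the generalised pigeonhole principle, to guarantee some box contains ≥ r objects we need more than (r − 1) · k objects total. Threshold: n = (r − 1) · k + 1. With r = 39 and k = 194: n = 38 · 194 + 1 = 7372 + 1 = 7373. For n = 7372 = 38 · 194, we can put exactly 38 objects in every box, avoiding 39 in any single one — so 7373 is tight.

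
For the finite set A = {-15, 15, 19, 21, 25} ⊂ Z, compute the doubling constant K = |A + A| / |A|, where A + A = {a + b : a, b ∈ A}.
K = |A + A| / |A| = 14/5

Enumerate A + A = {a + b : a, b ∈ A}. With |A| = 5, there are |A|^2 = 25 ordered sum pairs; collecting distinct values, A + A = {-30, 0, 4, 6, 10, 30, 34, 36, 38, 40, 42, 44, 46, 50}, so |A + A| = 14. Thus K = 14/5. For comparison, the minimum possible |A + A| over all 5-element sets is 2·5 − 1 = 9 (so min K = 9/5), attained only by arithmetic progressions.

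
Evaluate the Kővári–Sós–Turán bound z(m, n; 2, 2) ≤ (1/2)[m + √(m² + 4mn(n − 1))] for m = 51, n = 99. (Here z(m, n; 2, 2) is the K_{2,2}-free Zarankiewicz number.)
z(51, 99; 2, 2) ≤ (1/2)[51 + √(51² + 4·51·99·98)] = (1/2)[51 + √1981809] = 729.3837

Kővári–Sós–Turán: let r_1, ..., r_51 be the row sums and z = Σ r_i the total number of 1s. Each pair of columns can share at most one row with both entries 1 (else a 2×2 all-ones block appears), so Σ_i C(r_i, 2) ≤ C(99, 2) = 4851. By convexity Σ_i C(r_i, 2) ≥ 51·C(z/51, 2) = z(z − 51)/(2·51), giving z² − 51z − 51·99·98 ≤ 0 and hence z ≤ (1/2)[51 + √(2601 + 4·494802)] = (1/2)[51 + √1981809] ≈ (1/2)(51 + 1407.7674) = 729.3837.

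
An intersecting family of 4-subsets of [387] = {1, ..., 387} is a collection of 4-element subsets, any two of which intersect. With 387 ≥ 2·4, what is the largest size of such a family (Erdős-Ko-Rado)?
max |F| = C(386, 3) = 9511040

The Erdős-Ko-Rado theorem states: for n ≥ 2k, an intersecting family of k-subsets of an n-element set has size at most C(n − 1, k − 1), with equality for 'star' families {A ⊆ [n] : |A| = k, i ∈ A} (fix an element i). For n = 387, k = 4: C(386, 3) = 9511040.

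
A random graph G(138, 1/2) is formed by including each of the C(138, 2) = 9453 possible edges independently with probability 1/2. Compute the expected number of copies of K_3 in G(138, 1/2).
E[# K_3] = C(138, 3) · (1/2)^C(3, 2) = 428536 / 2^3 = 53567

For each 3-subset S of vertices (there are C(138, 3) = 428536 such S), let X_S = 1 if S induces a K_3 (all C(3, 2) = 3 edges present). Then P(X_S = 1) = (1/2)^3 = 1/8. By linearity of expectation, E[# K_3] = C(138, 3) · (1/2)^3 = 428536 / 8 = 53567.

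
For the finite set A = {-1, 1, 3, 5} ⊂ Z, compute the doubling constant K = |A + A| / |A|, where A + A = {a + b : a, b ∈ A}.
K = |A + A| / |A| = 7/4

Enumerate A + A = {a + b : a, b ∈ A}. With |A| = 4, there are |A|^2 = 16 ordered sum pairs; collecting distinct values, A + A = {-2, 0, 2, 4, 6, 8, 10}, so |A + A| = 7. Thus K = 7/4. Here |A + A| = 2|A| − 1 = 7, the minimum possible — so K = 7/4 is minimal, which holds iff A is an arithmetic progression.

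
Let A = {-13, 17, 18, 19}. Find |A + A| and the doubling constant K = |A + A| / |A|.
K = |A + A| / |A| = 9/4

Enumerate A + A = {a + b : a, b ∈ A}. With |A| = 4, there are |A|^2 = 16 ordered sum pairs; collecting distinct values, A + A = {-26, 4, 5, 6, 34, 35, 36, 37, 38}, so |A + A| = 9. Thus K = 9/4. For comparison, the minimum possible |A + A| over all 4-element sets is 2·4 − 1 = 7 (so min K = 7/4), attained only by arithmetic progressions.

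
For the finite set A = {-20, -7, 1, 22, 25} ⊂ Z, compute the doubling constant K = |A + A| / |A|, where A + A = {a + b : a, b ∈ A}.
K = |A + A| / |A| = 14/5

Enumerate A + A = {a + b : a, b ∈ A}. With |A| = 5, there are |A|^2 = 25 ordered sum pairs; collecting distinct values, A + A = {-40, -27, -19, -14, -6, 2, 5, 15, 18, 23, 26, 44, 47, 50}, so |A + A| = 14. Thus K = 14/5. For comparison, the minimum possible |A + A| over all 5-element sets is 2·5 − 1 = 9 (so min K = 9/5), attained only by arithmetic progressions.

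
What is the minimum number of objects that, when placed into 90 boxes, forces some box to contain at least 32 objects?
n = (32 − 1)·90 + 1 = 2791

By the generalised pigeonhole principle, to guarantee some box contains ≥ r objects we need more than (r − 1) · k objects total. Threshold: n = (r − 1) · k + 1. With r = 32 and k = 90: n = 31 · 90 + 1 = 2790 + 1 = 2791. For n = 2790 = 31 · 90, we can put exactly 31 objects in every box, avoiding 32 in any single one — so 2791 is tight.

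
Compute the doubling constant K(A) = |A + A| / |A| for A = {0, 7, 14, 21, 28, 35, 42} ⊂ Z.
K = |A + A| / |A| = 13/7

Enumerate A + A = {a + b : a, b ∈ A}. With |A| = 7, there are |A|^2 = 49 ordered sum pairs; collecting distinct values, A + A = {0, 7, 14, 21, 28, 35, 42, 49, 56, 63, 70, 77, 84}, so |A + A| = 13. Thus K = 13/7. Here |A + A| = 2|A| − 1 = 13, the minimum possible — so K = 13/7 is minimal, which holds iff A is an arithmetic progression.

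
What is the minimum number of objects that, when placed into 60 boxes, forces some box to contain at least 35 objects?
n = (35 − 1)·60 + 1 = 2041

By the generalised pigeonhole principle, to guarantee some box contains ≥ r objects we need more than (r − 1) · k objects total. Threshold: n = (r − 1) · k + 1. With r = 35 and k = 60: n = 34 · 60 + 1 = 2040 + 1 = 2041. For n = 2040 = 34 · 60, we can put exactly 34 objects in every box, avoiding 35 in any single one — so 2041 is tight.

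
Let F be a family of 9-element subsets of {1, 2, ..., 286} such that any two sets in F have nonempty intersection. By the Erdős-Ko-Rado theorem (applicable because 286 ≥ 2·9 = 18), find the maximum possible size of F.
max |F| = C(285, 8) = 977668383492945

Erdős-Ko-Rado (1961): when n ≥ 2k, max |F| = C(n−1, k−1). The bound is attained by the star {A : i ∈ A} for any fixed i ∈ [n]. Here C(286−1, 9−1) = C(285, 8) = 977668383492945.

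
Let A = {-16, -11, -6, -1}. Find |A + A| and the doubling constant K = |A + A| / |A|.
K = |A + A| / |A| = 7/4

Enumerate A + A = {a + b : a, b ∈ A}. With |A| = 4, there are |A|^2 = 16 ordered sum pairs; collecting distinct values, A + A = {-32, -27, -22, -17, -12, -7, -2}, so |A + A| = 7. Thus K = 7/4. Here |A + A| = 2|A| − 1 = 7, the minimum possible — so K = 7/4 is minimal, which holds iff A is an arithmetic progression.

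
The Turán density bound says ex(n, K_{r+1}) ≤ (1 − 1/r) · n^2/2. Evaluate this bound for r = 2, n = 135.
Turán density bound = (1/2) · 135^2/2 = 18225/4 ≈ 4556.25

Turán's theorem: ex(n, K_{r+1}) is achieved by the complete r-partite Turán graph T(n, r) with parts as balanced as possible, and is at most (1 − 1/r) · n^2/2. For r = 2, n = 135: the density bound is (1/2) · 18225/2 = 18225/4 ≈ 4556.25. The integer-valued extremum is e(T(135, 2)) = 4556, which is strictly less than the density bound 18225/4 since 2 ∤ 135 (the parts of T(135, 2) cannot all be equal).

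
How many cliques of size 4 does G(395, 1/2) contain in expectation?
E[# K_4] = C(395, 4) · (1/2)^C(4, 2) = 998988970 / 2^6 = 499494485/32 = 15609202.65625

For each 4-subset S of vertices (there are C(395, 4) = 998988970 such S), let X_S = 1 if S induces a K_4 (all C(4, 2) = 6 edges present). Then P(X_S = 1) = (1/2)^6 = 1/64. By linearity of expectation, E[# K_4] = C(395, 4) · (1/2)^6 = 998988970 / 64 = 499494485/32 = 15609202.65625.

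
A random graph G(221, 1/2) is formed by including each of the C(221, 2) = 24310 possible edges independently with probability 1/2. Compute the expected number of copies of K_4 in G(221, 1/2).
E[# K_4] = C(221, 4) · (1/2)^C(4, 2) = 96717335 / 2^6 = 1511208.359375

For each 4-subset S of vertices (there are C(221, 4) = 96717335 such S), let X_S = 1 if S induces a K_4 (all C(4, 2) = 6 edges present). Then P(X_S = 1) = (1/2)^6 = 1/64. By linearity of expectation, E[# K_4] = C(221, 4) · (1/2)^6 = 96717335 / 64 = 1511208.359375.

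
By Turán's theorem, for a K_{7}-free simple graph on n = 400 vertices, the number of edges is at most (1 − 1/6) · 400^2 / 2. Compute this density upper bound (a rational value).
Turán density bound = (5/6) · 400^2/2 = 200000/3 ≈ 66666.6667

Turán's theorem: ex(n, K_{r+1}) is achieved by the complete r-partite Turán graph T(n, r) with parts as balanced as possible, and is at most (1 − 1/r) · n^2/2. For r = 6, n = 400: the density bound is (5/6) · 160000/2 = 200000/3 ≈ 66666.6667. The integer-valued extremum is e(T(400, 6)) = 66666, which is strictly less than the density bound 200000/3 since 6 ∤ 400 (the parts of T(400, 6) cannot all be equal).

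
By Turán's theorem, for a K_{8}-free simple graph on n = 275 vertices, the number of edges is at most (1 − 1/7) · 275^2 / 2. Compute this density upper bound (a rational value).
Turán density bound = (6/7) · 275^2/2 = 226875/7 ≈ 32410.7143

Turán's theorem: ex(n, K_{r+1}) is achieved by the complete r-partite Turán graph T(n, r) with parts as balanced as possible, and is at most (1 − 1/r) · n^2/2. For r = 7, n = 275: the density bound is (6/7) · 75625/2 = 226875/7 ≈ 32410.7143. The integer-valued extremum is e(T(275, 7)) = 32410, which is strictly less than the density bound 226875/7 since 7 ∤ 275 (the parts of T(275, 7) cannot all be equal).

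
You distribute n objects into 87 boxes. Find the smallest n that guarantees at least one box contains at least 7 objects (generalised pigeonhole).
n = (7 − 1)·87 + 1 = 523

By the generalised pigeonhole principle, to guarantee some box contains ≥ r objects we need more than (r − 1) · k objects total. Threshold: n = (r − 1) · k + 1. With r = 7 and k = 87: n = 6 · 87 + 1 = 522 + 1 = 523. For n = 522 = 6 · 87, we can put exactly 6 objects in every box, avoiding 7 in any single one — so 523 is tight.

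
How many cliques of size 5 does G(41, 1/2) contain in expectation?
E[# K_5] = C(41, 5) · (1/2)^C(5, 2) = 749398 / 2^10 = 374699/512 ≈ 731.833984

For each 5-subset S of vertices (there are C(41, 5) = 749398 such S), let X_S = 1 if S induces a K_5 (all C(5, 2) = 10 edges present). Then P(X_S = 1) = (1/2)^10 = 1/1024. By linearity of expectation, E[# K_5] = C(41, 5) · (1/2)^10 = 749398 / 1024 = 374699/512 ≈ 731.833984.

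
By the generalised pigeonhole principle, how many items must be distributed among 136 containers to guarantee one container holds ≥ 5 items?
n = (5 − 1)·136 + 1 = 545

By the generalised pigeonhole principle, to guarantee some box contains ≥ r objects we need more than (r − 1) · k objects total. Threshold: n = (r − 1) · k + 1. With r = 5 and k = 136: n = 4 · 136 + 1 = 544 + 1 = 545. For n = 544 = 4 · 136, we can put exactly 4 objects in every box, avoiding 5 in any single one — so 545 is tight.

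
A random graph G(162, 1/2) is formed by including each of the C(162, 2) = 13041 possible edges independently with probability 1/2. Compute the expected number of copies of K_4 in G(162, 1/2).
E[# K_4] = C(162, 4) · (1/2)^C(4, 2) = 27646920 / 2^6 = 3455865/8 = 431983.125

For each 4-subset S of vertices (there are C(162, 4) = 27646920 such S), let X_S = 1 if S induces a K_4 (all C(4, 2) = 6 edges present). Then P(X_S = 1) = (1/2)^6 = 1/64. By linearity of expectation, E[# K_4] = C(162, 4) · (1/2)^6 = 27646920 / 64 = 3455865/8 = 431983.125.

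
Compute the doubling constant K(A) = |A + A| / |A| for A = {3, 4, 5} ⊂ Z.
K = |A + A| / |A| = 5/3

Enumerate A + A = {a + b : a, b ∈ A}. With |A| = 3, there are |A|^2 = 9 ordered sum pairs; collecting distinct values, A + A = {6, 7, 8, 9, 10}, so |A + A| = 5. Thus K = 5/3. Here |A + A| = 2|A| − 1 = 5, the minimum possible — so K = 5/3 is minimal, which holds iff A is an arithmetic progression.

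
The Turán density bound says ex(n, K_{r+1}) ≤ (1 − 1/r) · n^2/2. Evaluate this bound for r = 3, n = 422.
Turán density bound = (2/3) · 422^2/2 = 178084/3 ≈ 59361.3333

Turán's theorem: ex(n, K_{r+1}) is achieved by the complete r-partite Turán graph T(n, r) with parts as balanced as possible, and is at most (1 − 1/r) · n^2/2. For r = 3, n = 422: the density bound is (2/3) · 178084/2 = 178084/3 ≈ 59361.3333. The integer-valued extremum is e(T(422, 3)) = 59361, which is strictly less than the density bound 178084/3 since 3 ∤ 422 (the parts of T(422, 3) cannot all be equal).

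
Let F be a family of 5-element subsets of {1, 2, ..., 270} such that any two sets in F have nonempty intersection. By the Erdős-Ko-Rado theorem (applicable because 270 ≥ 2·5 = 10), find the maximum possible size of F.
max |F| = C(269, 4) = 213338251

The Erdős-Ko-Rado theorem states: for n ≥ 2k, an intersecting family of k-subsets of an n-element set has size at most C(n − 1, k − 1), with equality for 'star' families {A ⊆ [n] : |A| = k, i ∈ A} (fix an element i). For n = 270, k = 5: C(269, 4) = 213338251.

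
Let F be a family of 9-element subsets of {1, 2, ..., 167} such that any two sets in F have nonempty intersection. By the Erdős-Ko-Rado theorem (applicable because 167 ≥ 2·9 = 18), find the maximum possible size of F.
max |F| = C(166, 8) = 12049276177620

Erdős-Ko-Rado (1961): when n ≥ 2k, max |F| = C(n−1, k−1). The bound is attained by the star {A : i ∈ A} for any fixed i ∈ [n]. Here C(167−1, 9−1) = C(166, 8) = 12049276177620.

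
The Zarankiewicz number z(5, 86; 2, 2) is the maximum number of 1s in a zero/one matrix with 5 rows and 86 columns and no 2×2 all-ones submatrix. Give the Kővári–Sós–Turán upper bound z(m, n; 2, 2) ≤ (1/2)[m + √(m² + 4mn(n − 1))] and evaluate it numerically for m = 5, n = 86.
z(5, 86; 2, 2) ≤ (1/2)[5 + √(5² + 4·5·86·85)] = (1/2)[5 + √146225] = 193.6969

Kővári–Sós–Turán: let r_1, ..., r_5 be the row sums and z = Σ r_i the total number of 1s. Each pair of columns can share at most one row with both entries 1 (else a 2×2 all-ones block appears), so Σ_i C(r_i, 2) ≤ C(86, 2) = 3655. By convexity Σ_i C(r_i, 2) ≥ 5·C(z/5, 2) = z(z − 5)/(2·5), giving z² − 5z − 5·86·85 ≤ 0 and hence z ≤ (1/2)[5 + √(25 + 4·36550)] = (1/2)[5 + √146225] ≈ (1/2)(5 + 382.3938) = 193.6969.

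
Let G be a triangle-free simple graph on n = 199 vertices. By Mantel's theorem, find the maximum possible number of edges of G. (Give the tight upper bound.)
ex(199, K_3) = ⌊199^2/4⌋ = 9900

Mantel (1907): a triangle-free graph on n vertices has at most ⌊n^2/4⌋ edges, with equality for the complete bipartite graph K_{⌊n/2⌋, ⌈n/2⌉}. For n = 199: ⌊199^2/4⌋ = ⌊39601/4⌋ = 9900. The extremal graph is K_{99, 100}, which has 99·100 = 9900 edges.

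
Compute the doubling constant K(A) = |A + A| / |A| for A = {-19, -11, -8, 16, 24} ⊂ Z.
K = |A + A| / |A| = 14/5

Enumerate A + A = {a + b : a, b ∈ A}. With |A| = 5, there are |A|^2 = 25 ordered sum pairs; collecting distinct values, A + A = {-38, -30, -27, -22, -19, -16, -3, 5, 8, 13, 16, 32, 40, 48}, so |A + A| = 14. Thus K = 14/5. For comparison, the minimum possible |A + A| over all 5-element sets is 2·5 − 1 = 9 (so min K = 9/5), attained only by arithmetic progressions.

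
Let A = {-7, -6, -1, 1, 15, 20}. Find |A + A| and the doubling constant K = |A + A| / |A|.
K = |A + A| / |A| = 20/6 = 10/3

Enumerate A + A = {a + b : a, b ∈ A}. With |A| = 6, there are |A|^2 = 36 ordered sum pairs; collecting distinct values, A + A = {-14, -13, -12, -8, -7, -6, -5, -2, 0, 2, 8, 9, 13, 14, 16, 19, 21, 30, 35, 40}, so |A + A| = 20. Thus K = 20/6 = 10/3. For comparison, the minimum possible |A + A| over all 6-element sets is 2·6 − 1 = 11 (so min K = 11/6), attained only by arithmetic progressions.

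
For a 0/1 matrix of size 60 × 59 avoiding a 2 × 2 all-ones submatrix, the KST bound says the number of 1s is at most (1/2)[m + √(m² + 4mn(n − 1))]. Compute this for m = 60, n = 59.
z(60, 59; 2, 2) ≤ (1/2)[60 + √(60² + 4·60·59·58)] = (1/2)[60 + √824880] = 484.1145

Kővári–Sós–Turán: let r_1, ..., r_60 be the row sums and z = Σ r_i the total number of 1s. Each pair of columns can share at most one row with both entries 1 (else a 2×2 all-ones block appears), so Σ_i C(r_i, 2) ≤ C(59, 2) = 1711. By convexity Σ_i C(r_i, 2) ≥ 60·C(z/60, 2) = z(z − 60)/(2·60), giving z² − 60z − 60·59·58 ≤ 0 and hence z ≤ (1/2)[60 + √(3600 + 4·205320)] = (1/2)[60 + √824880] ≈ (1/2)(60 + 908.229) = 484.1145.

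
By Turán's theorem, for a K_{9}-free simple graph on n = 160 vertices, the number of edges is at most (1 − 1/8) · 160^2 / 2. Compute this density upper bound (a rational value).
Turán density bound = (7/8) · 160^2/2 = 11200

Turán's theorem: ex(n, K_{r+1}) is achieved by the complete r-partite Turán graph T(n, r) with parts as balanced as possible, and is at most (1 − 1/r) · n^2/2. For r = 8, n = 160: the density bound is (7/8) · 25600/2 = 11200. Since 8 ∣ 160, the Turán graph T(160, 8) has parts of equal size 20, and its edge count e(T(160, 8)) = 11200 attains the density bound exactly.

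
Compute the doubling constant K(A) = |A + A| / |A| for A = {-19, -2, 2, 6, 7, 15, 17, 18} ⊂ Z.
K = |A + A| / |A| = 32/8 = 4

Enumerate A + A = {a + b : a, b ∈ A}. With |A| = 8, there are |A|^2 = 64 ordered sum pairs; collecting distinct values, A + A = {-38, -21, -17, -13, -12, -4, -2, -1, 0, 4, 5, 8, 9, 12, 13, 14, 15, 16, 17, 19, 20, 21, 22, 23, 24, 25, 30, 32, 33, 34, 35, 36}, so |A + A| = 32. Thus K = 32/8 = 4. For comparison, the minimum possible |A + A| over all 8-element sets is 2·8 − 1 = 15 (so min K = 15/8), attained only by arithmetic progressions.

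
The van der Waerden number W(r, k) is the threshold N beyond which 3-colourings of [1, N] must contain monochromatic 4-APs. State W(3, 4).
W(3, 4) = 293

This is a classical value, W(3, 4) = 293, established by combining an explicit 3-colouring of {1, ..., 292} with no monochromatic 4-AP (giving the lower bound W(3, 4) > 292) and a finite case analysis / exhaustive computer search showing every 3-colouring of {1, ..., 293} has such an AP.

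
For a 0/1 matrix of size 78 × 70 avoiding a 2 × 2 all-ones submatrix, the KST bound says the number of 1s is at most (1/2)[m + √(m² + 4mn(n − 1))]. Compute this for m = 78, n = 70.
z(78, 70; 2, 2) ≤ (1/2)[78 + √(78² + 4·78·70·69)] = (1/2)[78 + √1513044] = 654.0293

Kővári–Sós–Turán: let r_1, ..., r_78 be the row sums and z = Σ r_i the total number of 1s. Each pair of columns can share at most one row with both entries 1 (else a 2×2 all-ones block appears), so Σ_i C(r_i, 2) ≤ C(70, 2) = 2415. By convexity Σ_i C(r_i, 2) ≥ 78·C(z/78, 2) = z(z − 78)/(2·78), giving z² − 78z − 78·70·69 ≤ 0 and hence z ≤ (1/2)[78 + √(6084 + 4·376740)] = (1/2)[78 + √1513044] ≈ (1/2)(78 + 1230.0585) = 654.0293.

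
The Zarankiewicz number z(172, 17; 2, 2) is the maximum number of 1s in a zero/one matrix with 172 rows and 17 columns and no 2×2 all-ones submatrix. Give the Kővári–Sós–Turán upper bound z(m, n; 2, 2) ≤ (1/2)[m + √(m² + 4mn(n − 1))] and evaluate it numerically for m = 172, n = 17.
z(172, 17; 2, 2) ≤ (1/2)[172 + √(172² + 4·172·17·16)] = (1/2)[172 + √216720] = 318.766

Kővári–Sós–Turán: let r_1, ..., r_172 be the row sums and z = Σ r_i the total number of 1s. Each pair of columns can share at most one row with both entries 1 (else a 2×2 all-ones block appears), so Σ_i C(r_i, 2) ≤ C(17, 2) = 136. By convexity Σ_i C(r_i, 2) ≥ 172·C(z/172, 2) = z(z − 172)/(2·172), giving z² − 172z − 172·17·16 ≤ 0 and hence z ≤ (1/2)[172 + √(29584 + 4·46784)] = (1/2)[172 + √216720] ≈ (1/2)(172 + 465.532) = 318.766.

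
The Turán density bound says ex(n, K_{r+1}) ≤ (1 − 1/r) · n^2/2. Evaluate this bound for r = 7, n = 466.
Turán density bound = (6/7) · 466^2/2 = 651468/7 ≈ 93066.8571

Turán's theorem: ex(n, K_{r+1}) is achieved by the complete r-partite Turán graph T(n, r) with parts as balanced as possible, and is at most (1 − 1/r) · n^2/2. For r = 7, n = 466: the density bound is (6/7) · 217156/2 = 651468/7 ≈ 93066.8571. The integer-valued extremum is e(T(466, 7)) = 93066, which is strictly less than the density bound 651468/7 since 7 ∤ 466 (the parts of T(466, 7) cannot all be equal).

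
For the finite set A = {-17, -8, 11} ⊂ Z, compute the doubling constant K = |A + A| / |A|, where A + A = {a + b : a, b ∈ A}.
K = |A + A| / |A| = 6/3 = 2

Enumerate A + A = {a + b : a, b ∈ A}. With |A| = 3, there are |A|^2 = 9 ordered sum pairs; collecting distinct values, A + A = {-34, -25, -16, -6, 3, 22}, so |A + A| = 6. Thus K = 6/3 = 2. For comparison, the minimum possible |A + A| over all 3-element sets is 2·3 − 1 = 5 (so min K = 5/3), attained only by arithmetic progressions.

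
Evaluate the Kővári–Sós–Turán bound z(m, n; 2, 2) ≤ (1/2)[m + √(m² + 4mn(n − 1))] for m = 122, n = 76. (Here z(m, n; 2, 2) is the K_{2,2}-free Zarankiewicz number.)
z(122, 76; 2, 2) ≤ (1/2)[122 + √(122² + 4·122·76·75)] = (1/2)[122 + √2796484] = 897.1346

Kővári–Sós–Turán: let r_1, ..., r_122 be the row sums and z = Σ r_i the total number of 1s. Each pair of columns can share at most one row with both entries 1 (else a 2×2 all-ones block appears), so Σ_i C(r_i, 2) ≤ C(76, 2) = 2850. By convexity Σ_i C(r_i, 2) ≥ 122·C(z/122, 2) = z(z − 122)/(2·122), giving z² − 122z − 122·76·75 ≤ 0 and hence z ≤ (1/2)[122 + √(14884 + 4·695400)] = (1/2)[122 + √2796484] ≈ (1/2)(122 + 1672.2691) = 897.1346.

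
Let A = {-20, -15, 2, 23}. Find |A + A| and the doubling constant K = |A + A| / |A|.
K = |A + A| / |A| = 10/4 = 5/2

Enumerate A + A = {a + b : a, b ∈ A}. With |A| = 4, there are |A|^2 = 16 ordered sum pairs; collecting distinct values, A + A = {-40, -35, -30, -18, -13, 3, 4, 8, 25, 46}, so |A + A| = 10. Thus K = 10/4 = 5/2. For comparison, the minimum possible |A + A| over all 4-element sets is 2·4 − 1 = 7 (so min K = 7/4), attained only by arithmetic progressions.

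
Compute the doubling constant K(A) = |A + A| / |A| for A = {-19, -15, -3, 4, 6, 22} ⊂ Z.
K = |A + A| / |A| = 20/6 = 10/3

Enumerate A + A = {a + b : a, b ∈ A}. With |A| = 6, there are |A|^2 = 36 ordered sum pairs; collecting distinct values, A + A = {-38, -34, -30, -22, -18, -15, -13, -11, -9, -6, 1, 3, 7, 8, 10, 12, 19, 26, 28, 44}, so |A + A| = 20. Thus K = 20/6 = 10/3. For comparison, the minimum possible |A + A| over all 6-element sets is 2·6 − 1 = 11 (so min K = 11/6), attained only by arithmetic progressions.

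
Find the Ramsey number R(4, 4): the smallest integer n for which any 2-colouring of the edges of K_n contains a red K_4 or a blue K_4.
R(4, 4) = 18

Lower bound: an explicit 2-colouring of K_{17} (typically a Paley-type or other structured construction) avoids a red K_4 and a blue K_4, showing R(4, 4) > 17.
Upper bound: the Erdős–Szekeres recurrence R(r, t') ≤ R(r−1, t') + R(r, t'−1) yields R(4, 4) ≤ 18.
Hence R(4, 4) = 18.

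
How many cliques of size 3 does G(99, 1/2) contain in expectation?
E[# K_3] = C(99, 3) · (1/2)^C(3, 2) = 156849 / 2^3 = 19606.125

For each 3-subset S of vertices (there are C(99, 3) = 156849 such S), let X_S = 1 if S induces a K_3 (all C(3, 2) = 3 edges present). Then P(X_S = 1) = (1/2)^3 = 1/8. By linearity of expectation, E[# K_3] = C(99, 3) · (1/2)^3 = 156849 / 8 = 19606.125.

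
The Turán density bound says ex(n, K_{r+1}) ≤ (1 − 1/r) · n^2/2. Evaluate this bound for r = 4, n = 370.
Turán density bound = (3/4) · 370^2/2 = 102675/2 ≈ 51337.5

Turán's theorem: ex(n, K_{r+1}) is achieved by the complete r-partite Turán graph T(n, r) with parts as balanced as possible, and is at most (1 − 1/r) · n^2/2. For r = 4, n = 370: the density bound is (3/4) · 136900/2 = 102675/2 ≈ 51337.5. The integer-valued extremum is e(T(370, 4)) = 51337, which is strictly less than the density bound 102675/2 since 4 ∤ 370 (the parts of T(370, 4) cannot all be equal).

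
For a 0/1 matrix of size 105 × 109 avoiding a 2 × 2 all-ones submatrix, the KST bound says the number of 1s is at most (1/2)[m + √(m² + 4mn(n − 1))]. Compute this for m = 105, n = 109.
z(105, 109; 2, 2) ≤ (1/2)[105 + √(105² + 4·105·109·108)] = (1/2)[105 + √4955265] = 1165.5212

Kővári–Sós–Turán: let r_1, ..., r_105 be the row sums and z = Σ r_i the total number of 1s. Each pair of columns can share at most one row with both entries 1 (else a 2×2 all-ones block appears), so Σ_i C(r_i, 2) ≤ C(109, 2) = 5886. By convexity Σ_i C(r_i, 2) ≥ 105·C(z/105, 2) = z(z − 105)/(2·105), giving z² − 105z − 105·109·108 ≤ 0 and hence z ≤ (1/2)[105 + √(11025 + 4·1236060)] = (1/2)[105 + √4955265] ≈ (1/2)(105 + 2226.0425) = 1165.5212.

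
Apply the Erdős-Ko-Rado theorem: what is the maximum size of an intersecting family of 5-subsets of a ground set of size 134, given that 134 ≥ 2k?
max |F| = C(133, 4) = 12457445

The Erdős-Ko-Rado theorem states: for n ≥ 2k, an intersecting family of k-subsets of an n-element set has size at most C(n − 1, k − 1), with equality for 'star' families {A ⊆ [n] : |A| = k, i ∈ A} (fix an element i). For n = 134, k = 5: C(133, 4) = 12457445.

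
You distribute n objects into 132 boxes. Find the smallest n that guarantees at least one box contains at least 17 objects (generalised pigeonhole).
n = (17 − 1)·132 + 1 = 2113

By the generalised pigeonhole principle, to guarantee some box contains ≥ r objects we need more than (r − 1) · k objects total. Threshold: n = (r − 1) · k + 1. With r = 17 and k = 132: n = 16 · 132 + 1 = 2112 + 1 = 2113. For n = 2112 = 16 · 132, we can put exactly 16 objects in every box, avoiding 17 in any single one — so 2113 is tight.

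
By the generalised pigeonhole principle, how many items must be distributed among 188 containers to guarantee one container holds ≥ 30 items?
n = (30 − 1)·188 + 1 = 5453

By the generalised pigeonhole principle, to guarantee some box contains ≥ r objects we need more than (r − 1) · k objects total. Threshold: n = (r − 1) · k + 1. With r = 30 and k = 188: n = 29 · 188 + 1 = 5452 + 1 = 5453. For n = 5452 = 29 · 188, we can put exactly 29 objects in every box, avoiding 30 in any single one — so 5453 is tight.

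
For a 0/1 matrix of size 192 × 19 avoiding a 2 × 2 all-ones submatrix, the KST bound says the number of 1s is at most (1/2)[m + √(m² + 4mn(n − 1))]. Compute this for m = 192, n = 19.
z(192, 19; 2, 2) ≤ (1/2)[192 + √(192² + 4·192·19·18)] = (1/2)[192 + √299520] = 369.6421

Kővári–Sós–Turán: let r_1, ..., r_192 be the row sums and z = Σ r_i the total number of 1s. Each pair of columns can share at most one row with both entries 1 (else a 2×2 all-ones block appears), so Σ_i C(r_i, 2) ≤ C(19, 2) = 171. By convexity Σ_i C(r_i, 2) ≥ 192·C(z/192, 2) = z(z − 192)/(2·192), giving z² − 192z − 192·19·18 ≤ 0 and hence z ≤ (1/2)[192 + √(36864 + 4·65664)] = (1/2)[192 + √299520] ≈ (1/2)(192 + 547.2842) = 369.6421.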